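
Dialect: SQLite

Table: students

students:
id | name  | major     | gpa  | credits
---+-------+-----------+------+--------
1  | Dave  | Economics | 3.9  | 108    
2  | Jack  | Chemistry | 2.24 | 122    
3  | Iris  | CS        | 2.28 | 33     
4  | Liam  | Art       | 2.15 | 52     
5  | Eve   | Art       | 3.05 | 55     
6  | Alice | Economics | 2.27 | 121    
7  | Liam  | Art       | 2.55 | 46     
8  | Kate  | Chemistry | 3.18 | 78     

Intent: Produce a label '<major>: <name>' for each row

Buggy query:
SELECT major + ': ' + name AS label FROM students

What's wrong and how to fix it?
Bug: '+' is numeric addition; on text columns SQLite converts them to 0 instead of concatenating

Fix: Replace + with || to concatenate text

Corrected query:
SELECT major || ': ' || name AS label FROM students

Result:
label           
----------------
Economics: Dave 
Chemistry: Jack 
CS: Iris        
Art: Liam       
Art: Eve        
Economics: Alice
Art: Liam       
Chemistry: Kate 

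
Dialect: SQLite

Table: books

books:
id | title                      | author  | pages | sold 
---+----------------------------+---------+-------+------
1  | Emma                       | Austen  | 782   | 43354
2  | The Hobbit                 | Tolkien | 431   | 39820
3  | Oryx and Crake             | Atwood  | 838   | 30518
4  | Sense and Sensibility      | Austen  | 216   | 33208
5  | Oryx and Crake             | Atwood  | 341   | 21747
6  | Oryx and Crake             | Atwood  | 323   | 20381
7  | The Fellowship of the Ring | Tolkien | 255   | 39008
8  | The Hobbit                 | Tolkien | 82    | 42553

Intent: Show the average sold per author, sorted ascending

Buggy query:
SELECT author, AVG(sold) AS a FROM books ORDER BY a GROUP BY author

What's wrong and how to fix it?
Bug: ORDER BY appears before GROUP BY; SQL clause order requires GROUP BY first

Fix: Move ORDER BY to the end, after GROUP BY

Corrected query:
SELECT author, AVG(sold) AS a FROM books GROUP BY author ORDER BY a

Result:
author  | a           
--------+-------------
Atwood  | 24215.333333
Austen  | 38281       
Tolkien | 40460.333333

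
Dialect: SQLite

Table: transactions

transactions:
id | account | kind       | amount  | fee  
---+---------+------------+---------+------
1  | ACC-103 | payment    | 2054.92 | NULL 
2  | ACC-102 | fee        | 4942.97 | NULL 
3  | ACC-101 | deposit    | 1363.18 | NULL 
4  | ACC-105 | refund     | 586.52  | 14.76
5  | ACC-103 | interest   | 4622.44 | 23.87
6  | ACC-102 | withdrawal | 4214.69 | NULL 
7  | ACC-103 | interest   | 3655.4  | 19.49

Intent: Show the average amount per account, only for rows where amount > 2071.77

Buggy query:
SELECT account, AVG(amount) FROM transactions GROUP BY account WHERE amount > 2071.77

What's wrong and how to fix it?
Bug: WHERE cannot follow GROUP BY

Fix: Place WHERE between FROM and GROUP BY

Corrected query:
SELECT account, AVG(amount) FROM transactions WHERE amount > 2071.77 GROUP BY account

Result:
account | AVG(amount)
--------+------------
ACC-102 | 4578.83    
ACC-103 | 4138.92    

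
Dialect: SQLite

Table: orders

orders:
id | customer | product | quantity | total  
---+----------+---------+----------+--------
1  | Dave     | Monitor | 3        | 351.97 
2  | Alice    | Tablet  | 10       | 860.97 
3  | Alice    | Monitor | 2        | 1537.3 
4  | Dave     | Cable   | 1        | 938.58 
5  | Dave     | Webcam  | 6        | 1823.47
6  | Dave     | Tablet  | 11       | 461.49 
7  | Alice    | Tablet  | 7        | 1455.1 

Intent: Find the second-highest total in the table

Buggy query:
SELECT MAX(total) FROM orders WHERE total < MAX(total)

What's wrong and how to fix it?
Bug: The inner MAX is an aggregate inside WHERE, which is not allowed

Fix: Put the inner MAX in a scalar subquery

Corrected query:
SELECT MAX(total) FROM orders WHERE total < (SELECT MAX(total) FROM orders)

Result:
MAX(total)
----------
1537.3    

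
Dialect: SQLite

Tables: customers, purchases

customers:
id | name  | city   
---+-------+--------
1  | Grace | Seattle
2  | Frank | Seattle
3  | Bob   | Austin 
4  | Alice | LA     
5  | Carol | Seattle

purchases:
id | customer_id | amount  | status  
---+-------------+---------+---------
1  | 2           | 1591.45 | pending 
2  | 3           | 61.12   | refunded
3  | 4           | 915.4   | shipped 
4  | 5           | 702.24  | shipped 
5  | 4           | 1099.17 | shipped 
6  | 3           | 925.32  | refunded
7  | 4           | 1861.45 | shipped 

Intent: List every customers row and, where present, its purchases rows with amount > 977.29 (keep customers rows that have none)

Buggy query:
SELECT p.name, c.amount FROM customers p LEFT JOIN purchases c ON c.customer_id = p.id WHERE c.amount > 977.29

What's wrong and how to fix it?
Bug: A WHERE condition on the right-hand table after LEFT JOIN drops unmatched parents

Fix: Move the right-table condition into the ON clause so unmatched parents are kept

Corrected query:
SELECT p.name, c.amount FROM customers p LEFT JOIN purchases c ON c.customer_id = p.id AND c.amount > 977.29

Result:
name  | amount 
------+--------
Grace | NULL   
Frank | 1591.45
Bob   | NULL   
Alice | 1099.17
Alice | 1861.45
Carol | NULL   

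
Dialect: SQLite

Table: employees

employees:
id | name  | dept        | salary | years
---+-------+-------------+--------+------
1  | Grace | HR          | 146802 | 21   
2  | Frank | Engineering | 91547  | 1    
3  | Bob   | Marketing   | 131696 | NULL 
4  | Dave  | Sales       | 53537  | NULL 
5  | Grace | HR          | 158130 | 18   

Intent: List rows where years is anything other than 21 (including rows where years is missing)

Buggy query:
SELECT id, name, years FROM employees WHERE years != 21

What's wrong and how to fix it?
Bug: Inequality against NULL is unknown, not true; rows with NULL are dropped

Fix: Handle NULL separately with IS NULL alongside the inequality

Corrected query:
SELECT id, name, years FROM employees WHERE years != 21 OR years IS NULL

Result:
id | name  | years
---+-------+------
2  | Frank | 1    
3  | Bob   | NULL 
4  | Dave  | NULL 
5  | Grace | 18   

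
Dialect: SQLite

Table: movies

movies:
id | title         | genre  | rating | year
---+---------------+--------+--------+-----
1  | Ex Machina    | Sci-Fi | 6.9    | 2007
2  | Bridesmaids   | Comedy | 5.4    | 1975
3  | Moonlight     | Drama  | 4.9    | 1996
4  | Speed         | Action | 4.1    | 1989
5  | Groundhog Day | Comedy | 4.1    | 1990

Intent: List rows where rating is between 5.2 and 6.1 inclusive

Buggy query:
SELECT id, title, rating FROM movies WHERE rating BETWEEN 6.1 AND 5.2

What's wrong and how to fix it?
Bug: The bounds are reversed; BETWEEN a AND b requires a <= b to match anything

Fix: Swap the bounds so the smaller value comes first

Corrected query:
SELECT id, title, rating FROM movies WHERE rating BETWEEN 5.2 AND 6.1

Result:
id | title       | rating
---+-------------+-------
2  | Bridesmaids | 5.4   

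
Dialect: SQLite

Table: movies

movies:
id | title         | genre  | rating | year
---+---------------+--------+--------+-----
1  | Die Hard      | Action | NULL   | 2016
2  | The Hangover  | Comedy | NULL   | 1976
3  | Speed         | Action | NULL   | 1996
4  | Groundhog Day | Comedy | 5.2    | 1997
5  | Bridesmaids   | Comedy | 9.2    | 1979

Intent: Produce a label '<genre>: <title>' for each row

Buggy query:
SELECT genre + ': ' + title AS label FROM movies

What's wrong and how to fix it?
Bug: SQLite uses || for string concatenation; + coerces text to numbers (yielding 0)

Fix: Use the || operator for string concatenation

Corrected query:
SELECT genre || ': ' || title AS label FROM movies

Result:
label                
---------------------
Action: Die Hard     
Comedy: The Hangover 
Action: Speed        
Comedy: Groundhog Day
Comedy: Bridesmaids  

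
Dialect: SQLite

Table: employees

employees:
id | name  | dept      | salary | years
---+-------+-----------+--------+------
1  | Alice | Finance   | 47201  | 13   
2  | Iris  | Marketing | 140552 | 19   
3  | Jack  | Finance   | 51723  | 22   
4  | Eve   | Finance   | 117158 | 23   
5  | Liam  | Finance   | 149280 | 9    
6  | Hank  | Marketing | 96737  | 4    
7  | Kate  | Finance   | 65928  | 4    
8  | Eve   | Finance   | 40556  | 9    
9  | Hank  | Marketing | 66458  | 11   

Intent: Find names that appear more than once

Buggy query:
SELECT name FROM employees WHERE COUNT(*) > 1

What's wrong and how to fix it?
Bug: WHERE can't reference COUNT(*); aggregates are computed after WHERE

Fix: GROUP BY name, then filter groups with HAVING COUNT(*) > 1

Corrected query:
SELECT name FROM employees GROUP BY name HAVING COUNT(*) > 1

Result:
name
----
Eve 
Hank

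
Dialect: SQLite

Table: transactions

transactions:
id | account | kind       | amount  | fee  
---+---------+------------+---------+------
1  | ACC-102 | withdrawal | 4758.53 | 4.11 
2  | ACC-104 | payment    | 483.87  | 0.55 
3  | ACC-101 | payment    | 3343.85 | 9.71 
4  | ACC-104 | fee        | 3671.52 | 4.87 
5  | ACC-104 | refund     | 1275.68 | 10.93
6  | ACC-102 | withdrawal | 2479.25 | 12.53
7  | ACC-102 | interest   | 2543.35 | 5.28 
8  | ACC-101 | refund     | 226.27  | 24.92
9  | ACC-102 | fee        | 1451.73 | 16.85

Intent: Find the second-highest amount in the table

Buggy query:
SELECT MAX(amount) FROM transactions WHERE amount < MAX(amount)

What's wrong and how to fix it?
Bug: The inner MAX is an aggregate inside WHERE, which is not allowed

Fix: Compute the overall MAX in a subquery, then take MAX of rows below it

Corrected query:
SELECT MAX(amount) FROM transactions WHERE amount < (SELECT MAX(amount) FROM transactions)

Result:
MAX(amount)
-----------
3671.52    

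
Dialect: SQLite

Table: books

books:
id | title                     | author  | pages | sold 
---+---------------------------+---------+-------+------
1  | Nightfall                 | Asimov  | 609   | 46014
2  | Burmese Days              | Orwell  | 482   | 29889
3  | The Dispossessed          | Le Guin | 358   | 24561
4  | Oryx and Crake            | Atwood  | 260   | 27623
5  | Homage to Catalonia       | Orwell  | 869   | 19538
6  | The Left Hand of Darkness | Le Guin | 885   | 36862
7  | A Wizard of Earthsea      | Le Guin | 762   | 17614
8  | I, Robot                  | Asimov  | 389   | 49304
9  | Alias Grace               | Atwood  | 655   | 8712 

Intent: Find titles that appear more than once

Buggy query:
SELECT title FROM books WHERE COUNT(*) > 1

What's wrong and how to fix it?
Bug: COUNT(*) is an aggregate and cannot be used in WHERE

Fix: GROUP BY title, then filter groups with HAVING COUNT(*) > 1

Corrected query:
SELECT title FROM books GROUP BY title HAVING COUNT(*) > 1

Result:
(no rows)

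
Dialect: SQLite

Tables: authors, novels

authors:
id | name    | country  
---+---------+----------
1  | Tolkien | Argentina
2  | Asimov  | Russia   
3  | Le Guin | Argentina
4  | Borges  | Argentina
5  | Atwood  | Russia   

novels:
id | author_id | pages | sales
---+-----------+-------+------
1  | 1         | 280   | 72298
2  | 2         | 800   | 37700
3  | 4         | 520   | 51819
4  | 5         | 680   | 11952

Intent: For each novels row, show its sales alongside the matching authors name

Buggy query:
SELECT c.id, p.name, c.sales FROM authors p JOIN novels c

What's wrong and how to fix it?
Bug: Missing join condition: each novels row is matched to all authors rows instead of just its own

Fix: Specify the join condition linking the foreign key to the parent id

Corrected query:
SELECT c.id, p.name, c.sales FROM authors p JOIN novels c ON c.author_id = p.id

Result:
id | name    | sales
---+---------+------
1  | Tolkien | 72298
2  | Asimov  | 37700
3  | Borges  | 51819
4  | Atwood  | 11952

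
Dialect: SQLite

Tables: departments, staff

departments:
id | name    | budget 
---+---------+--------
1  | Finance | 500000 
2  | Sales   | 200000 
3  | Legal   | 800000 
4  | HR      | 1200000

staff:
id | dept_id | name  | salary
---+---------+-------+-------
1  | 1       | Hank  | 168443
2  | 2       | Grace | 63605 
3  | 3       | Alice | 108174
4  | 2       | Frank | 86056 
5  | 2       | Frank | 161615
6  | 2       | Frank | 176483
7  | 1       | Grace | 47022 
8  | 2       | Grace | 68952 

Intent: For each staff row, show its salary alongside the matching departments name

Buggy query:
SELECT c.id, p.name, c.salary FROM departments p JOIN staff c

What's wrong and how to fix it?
Bug: Missing join condition: each staff row is matched to all departments rows instead of just its own

Fix: Specify the join condition linking the foreign key to the parent id

Corrected query:
SELECT c.id, p.name, c.salary FROM departments p JOIN staff c ON c.dept_id = p.id

Result:
id | name    | salary
---+---------+-------
1  | Finance | 168443
2  | Sales   | 63605 
3  | Legal   | 108174
4  | Sales   | 86056 
5  | Sales   | 161615
6  | Sales   | 176483
7  | Finance | 47022 
8  | Sales   | 68952 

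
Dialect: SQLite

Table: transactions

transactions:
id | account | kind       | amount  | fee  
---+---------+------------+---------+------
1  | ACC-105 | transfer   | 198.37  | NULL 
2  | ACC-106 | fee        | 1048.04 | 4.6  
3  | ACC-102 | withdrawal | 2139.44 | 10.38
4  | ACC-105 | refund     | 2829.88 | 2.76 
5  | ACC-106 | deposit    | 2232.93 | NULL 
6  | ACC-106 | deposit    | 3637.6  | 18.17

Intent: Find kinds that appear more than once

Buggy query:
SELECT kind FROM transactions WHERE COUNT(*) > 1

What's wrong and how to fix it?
Bug: WHERE can't reference COUNT(*); aggregates are computed after WHERE

Fix: GROUP BY kind, then filter groups with HAVING COUNT(*) > 1

Corrected query:
SELECT kind FROM transactions GROUP BY kind HAVING COUNT(*) > 1

Result:
kind   
-------
deposit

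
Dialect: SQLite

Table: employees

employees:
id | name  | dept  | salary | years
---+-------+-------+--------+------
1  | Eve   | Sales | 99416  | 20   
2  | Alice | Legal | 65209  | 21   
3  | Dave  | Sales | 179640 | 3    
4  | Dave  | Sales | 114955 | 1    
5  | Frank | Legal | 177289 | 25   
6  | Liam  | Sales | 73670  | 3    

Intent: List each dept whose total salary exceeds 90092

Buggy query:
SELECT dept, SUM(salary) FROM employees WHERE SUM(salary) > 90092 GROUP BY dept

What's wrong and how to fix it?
Bug: WHERE runs before GROUP BY, so aggregates aren't available there

Fix: Use HAVING (which filters groups after aggregation) instead of WHERE

Corrected query:
SELECT dept, SUM(salary) FROM employees GROUP BY dept HAVING SUM(salary) > 90092

Result:
dept  | SUM(salary)
------+------------
Legal | 242498     
Sales | 467681     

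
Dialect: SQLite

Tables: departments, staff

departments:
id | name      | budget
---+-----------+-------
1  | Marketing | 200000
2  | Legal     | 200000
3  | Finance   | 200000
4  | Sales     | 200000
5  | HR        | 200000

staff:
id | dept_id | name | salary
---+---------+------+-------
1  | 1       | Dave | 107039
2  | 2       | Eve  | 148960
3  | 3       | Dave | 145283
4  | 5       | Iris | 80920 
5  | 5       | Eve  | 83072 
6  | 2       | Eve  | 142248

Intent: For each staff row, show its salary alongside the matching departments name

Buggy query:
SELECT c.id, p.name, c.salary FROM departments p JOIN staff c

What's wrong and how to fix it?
Bug: JOIN with no ON clause produces a cartesian product; every staff row pairs with every departments row

Fix: Add ON c.dept_id = p.id to the JOIN

Corrected query:
SELECT c.id, p.name, c.salary FROM departments p JOIN staff c ON c.dept_id = p.id

Result:
id | name      | salary
---+-----------+-------
1  | Marketing | 107039
2  | Legal     | 148960
3  | Finance   | 145283
4  | HR        | 80920 
5  | HR        | 83072 
6  | Legal     | 142248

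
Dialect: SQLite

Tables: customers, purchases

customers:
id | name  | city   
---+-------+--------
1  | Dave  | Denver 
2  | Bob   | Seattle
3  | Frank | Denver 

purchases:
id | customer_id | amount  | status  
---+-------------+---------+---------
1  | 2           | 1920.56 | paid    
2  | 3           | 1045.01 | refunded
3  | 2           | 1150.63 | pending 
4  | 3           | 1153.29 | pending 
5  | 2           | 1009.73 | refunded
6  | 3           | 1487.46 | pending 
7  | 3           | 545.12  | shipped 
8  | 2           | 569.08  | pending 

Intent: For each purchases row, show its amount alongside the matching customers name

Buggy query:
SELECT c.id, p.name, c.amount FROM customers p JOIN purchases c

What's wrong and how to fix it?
Bug: JOIN with no ON clause produces a cartesian product; every purchases row pairs with every customers row

Fix: Specify the join condition linking the foreign key to the parent id

Corrected query:
SELECT c.id, p.name, c.amount FROM customers p JOIN purchases c ON c.customer_id = p.id

Result:
id | name  | amount 
---+-------+--------
1  | Bob   | 1920.56
2  | Frank | 1045.01
3  | Bob   | 1150.63
4  | Frank | 1153.29
5  | Bob   | 1009.73
6  | Frank | 1487.46
7  | Frank | 545.12 
8  | Bob   | 569.08 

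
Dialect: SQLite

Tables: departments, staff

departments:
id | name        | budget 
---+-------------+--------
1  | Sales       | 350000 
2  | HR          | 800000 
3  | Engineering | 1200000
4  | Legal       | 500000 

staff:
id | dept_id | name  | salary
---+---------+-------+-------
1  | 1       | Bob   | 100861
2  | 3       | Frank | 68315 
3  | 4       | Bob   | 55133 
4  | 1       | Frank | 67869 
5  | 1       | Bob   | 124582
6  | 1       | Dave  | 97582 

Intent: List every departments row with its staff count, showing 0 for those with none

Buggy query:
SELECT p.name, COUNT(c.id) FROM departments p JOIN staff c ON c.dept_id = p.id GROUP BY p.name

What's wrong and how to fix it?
Bug: An inner join excludes parents with zero children

Fix: Use LEFT JOIN so parents without children still appear (COUNT(c.id) gives 0)

Corrected query:
SELECT p.name, COUNT(c.id) FROM departments p LEFT JOIN staff c ON c.dept_id = p.id GROUP BY p.name

Result:
name        | COUNT(c.id)
------------+------------
Engineering | 1          
HR          | 0          
Legal       | 1          
Sales       | 4          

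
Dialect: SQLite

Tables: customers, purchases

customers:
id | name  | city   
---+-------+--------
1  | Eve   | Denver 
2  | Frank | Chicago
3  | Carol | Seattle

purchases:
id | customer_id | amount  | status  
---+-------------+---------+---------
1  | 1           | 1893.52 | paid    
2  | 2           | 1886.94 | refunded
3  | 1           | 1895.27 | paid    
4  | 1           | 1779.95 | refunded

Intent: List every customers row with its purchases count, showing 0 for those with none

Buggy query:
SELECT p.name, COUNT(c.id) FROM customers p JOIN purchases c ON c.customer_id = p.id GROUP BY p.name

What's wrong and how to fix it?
Bug: An inner join excludes parents with zero children

Fix: Use LEFT JOIN so parents without children still appear (COUNT(c.id) gives 0)

Corrected query:
SELECT p.name, COUNT(c.id) FROM customers p LEFT JOIN purchases c ON c.customer_id = p.id GROUP BY p.name

Result:
name  | COUNT(c.id)
------+------------
Carol | 0          
Eve   | 3          
Frank | 1          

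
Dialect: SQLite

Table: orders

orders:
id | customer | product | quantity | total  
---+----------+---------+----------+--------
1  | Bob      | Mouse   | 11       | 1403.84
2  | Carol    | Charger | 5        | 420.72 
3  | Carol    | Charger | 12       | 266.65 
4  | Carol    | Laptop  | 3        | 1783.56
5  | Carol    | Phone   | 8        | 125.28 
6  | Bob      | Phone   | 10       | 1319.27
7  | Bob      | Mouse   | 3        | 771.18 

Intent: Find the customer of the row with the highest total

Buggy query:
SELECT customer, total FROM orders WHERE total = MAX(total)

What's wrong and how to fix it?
Bug: WHERE is evaluated per row; an aggregate over the whole table isn't defined there

Fix: Wrap MAX in a scalar subquery so WHERE compares against a single value

Corrected query:
SELECT customer, total FROM orders WHERE total = (SELECT MAX(total) FROM orders)

Result:
customer | total  
---------+--------
Carol    | 1783.56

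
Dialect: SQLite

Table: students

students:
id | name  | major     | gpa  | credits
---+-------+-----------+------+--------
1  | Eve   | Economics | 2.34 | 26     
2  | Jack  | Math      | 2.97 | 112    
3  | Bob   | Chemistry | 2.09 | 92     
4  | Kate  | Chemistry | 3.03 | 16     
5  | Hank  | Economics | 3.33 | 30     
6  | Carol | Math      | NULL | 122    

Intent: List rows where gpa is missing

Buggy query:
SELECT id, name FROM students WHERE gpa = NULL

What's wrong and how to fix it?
Bug: Comparing to NULL with '=' never matches; NULL = NULL is unknown, not true

Fix: Use IS NULL to test for NULL

Corrected query:
SELECT id, name FROM students WHERE gpa IS NULL

Result:
id | name 
---+------
6  | Carol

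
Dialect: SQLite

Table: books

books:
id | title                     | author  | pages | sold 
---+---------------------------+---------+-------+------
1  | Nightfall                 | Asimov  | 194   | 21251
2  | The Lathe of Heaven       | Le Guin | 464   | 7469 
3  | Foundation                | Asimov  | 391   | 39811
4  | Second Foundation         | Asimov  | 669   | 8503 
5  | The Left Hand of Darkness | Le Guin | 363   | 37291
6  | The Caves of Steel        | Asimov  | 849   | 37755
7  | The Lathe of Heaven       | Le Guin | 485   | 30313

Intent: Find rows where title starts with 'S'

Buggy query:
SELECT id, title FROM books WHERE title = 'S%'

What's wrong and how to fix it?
Bug: Wildcards only work with LIKE; '=' treats '%' as a literal character

Fix: Replace '=' with LIKE so 'S%' is treated as a pattern

Corrected query:
SELECT id, title FROM books WHERE title LIKE 'S%'

Result:
id | title            
---+------------------
4  | Second Foundation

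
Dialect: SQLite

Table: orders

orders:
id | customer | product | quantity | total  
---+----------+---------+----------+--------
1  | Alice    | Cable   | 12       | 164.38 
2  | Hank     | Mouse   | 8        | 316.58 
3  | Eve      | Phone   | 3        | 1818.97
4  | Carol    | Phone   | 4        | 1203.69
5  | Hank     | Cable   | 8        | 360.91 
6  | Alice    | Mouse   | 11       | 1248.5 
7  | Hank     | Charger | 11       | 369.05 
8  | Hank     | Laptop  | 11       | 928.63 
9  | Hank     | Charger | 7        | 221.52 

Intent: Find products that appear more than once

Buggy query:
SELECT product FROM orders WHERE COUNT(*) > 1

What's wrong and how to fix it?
Bug: WHERE can't reference COUNT(*); aggregates are computed after WHERE

Fix: Group first, then use HAVING for the count condition

Corrected query:
SELECT product FROM orders GROUP BY product HAVING COUNT(*) > 1

Result:
product
-------
Cable  
Charger
Mouse  
Phone  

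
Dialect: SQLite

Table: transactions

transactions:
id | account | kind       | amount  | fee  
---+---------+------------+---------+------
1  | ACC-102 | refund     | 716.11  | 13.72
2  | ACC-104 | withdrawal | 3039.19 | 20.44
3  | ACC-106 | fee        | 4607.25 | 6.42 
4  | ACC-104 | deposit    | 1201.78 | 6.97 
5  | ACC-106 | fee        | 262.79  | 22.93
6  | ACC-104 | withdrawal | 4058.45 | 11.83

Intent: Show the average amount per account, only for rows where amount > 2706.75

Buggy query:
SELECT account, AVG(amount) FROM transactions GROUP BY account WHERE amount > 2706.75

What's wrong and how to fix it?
Bug: WHERE cannot follow GROUP BY

Fix: Place WHERE between FROM and GROUP BY

Corrected query:
SELECT account, AVG(amount) FROM transactions WHERE amount > 2706.75 GROUP BY account

Result:
account | AVG(amount)
--------+------------
ACC-104 | 3548.82    
ACC-106 | 4607.25    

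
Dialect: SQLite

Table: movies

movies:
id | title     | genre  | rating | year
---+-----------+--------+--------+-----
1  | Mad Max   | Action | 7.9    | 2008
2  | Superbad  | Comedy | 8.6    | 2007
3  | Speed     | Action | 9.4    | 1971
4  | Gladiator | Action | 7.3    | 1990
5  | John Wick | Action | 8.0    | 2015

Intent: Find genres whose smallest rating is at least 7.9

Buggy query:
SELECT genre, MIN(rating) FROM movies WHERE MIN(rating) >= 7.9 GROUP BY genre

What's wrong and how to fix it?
Bug: Aggregates like MIN are computed per group after WHERE runs

Fix: Replace WHERE with HAVING after the GROUP BY

Corrected query:
SELECT genre, MIN(rating) FROM movies GROUP BY genre HAVING MIN(rating) >= 7.9

Result:
genre  | MIN(rating)
-------+------------
Comedy | 8.6        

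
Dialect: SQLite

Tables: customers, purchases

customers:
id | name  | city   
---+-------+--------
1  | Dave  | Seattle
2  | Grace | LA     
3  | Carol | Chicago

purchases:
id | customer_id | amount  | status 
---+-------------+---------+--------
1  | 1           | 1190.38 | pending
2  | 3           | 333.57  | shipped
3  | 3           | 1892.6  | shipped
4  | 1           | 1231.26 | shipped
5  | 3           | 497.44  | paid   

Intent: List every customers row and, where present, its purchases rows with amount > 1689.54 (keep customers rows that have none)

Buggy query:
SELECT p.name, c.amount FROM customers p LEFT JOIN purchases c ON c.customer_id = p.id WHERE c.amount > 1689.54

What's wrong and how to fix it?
Bug: A WHERE condition on the right-hand table after LEFT JOIN drops unmatched parents

Fix: Move the right-table condition into the ON clause so unmatched parents are kept

Corrected query:
SELECT p.name, c.amount FROM customers p LEFT JOIN purchases c ON c.customer_id = p.id AND c.amount > 1689.54

Result:
name  | amount
------+-------
Dave  | NULL  
Grace | NULL  
Carol | 1892.6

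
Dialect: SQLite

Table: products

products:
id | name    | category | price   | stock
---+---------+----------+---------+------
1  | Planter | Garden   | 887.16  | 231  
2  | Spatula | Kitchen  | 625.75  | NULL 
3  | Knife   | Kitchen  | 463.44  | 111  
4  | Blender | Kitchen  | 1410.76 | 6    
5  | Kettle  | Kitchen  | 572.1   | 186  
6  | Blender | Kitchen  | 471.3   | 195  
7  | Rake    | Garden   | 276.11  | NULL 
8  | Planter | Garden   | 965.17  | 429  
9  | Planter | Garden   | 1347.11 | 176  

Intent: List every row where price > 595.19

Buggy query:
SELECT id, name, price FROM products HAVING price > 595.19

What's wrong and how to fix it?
Bug: This is a non-aggregate query (no GROUP BY, no aggregates), so in SQLite the HAVING clause is invalid here; a row-level condition belongs in WHERE

Fix: Replace HAVING with WHERE since the condition applies to individual rows

Corrected query:
SELECT id, name, price FROM products WHERE price > 595.19

Result:
id | name    | price  
---+---------+--------
1  | Planter | 887.16 
2  | Spatula | 625.75 
4  | Blender | 1410.76
8  | Planter | 965.17 
9  | Planter | 1347.11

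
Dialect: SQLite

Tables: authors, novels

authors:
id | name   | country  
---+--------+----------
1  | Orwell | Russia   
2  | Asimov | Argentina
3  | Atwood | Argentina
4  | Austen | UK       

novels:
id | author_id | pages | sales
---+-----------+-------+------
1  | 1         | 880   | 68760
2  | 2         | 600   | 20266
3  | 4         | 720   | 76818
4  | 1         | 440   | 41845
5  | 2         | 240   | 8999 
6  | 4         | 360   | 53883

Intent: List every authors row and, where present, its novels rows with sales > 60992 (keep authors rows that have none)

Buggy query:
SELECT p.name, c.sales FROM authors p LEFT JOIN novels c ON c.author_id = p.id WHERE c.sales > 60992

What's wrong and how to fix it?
Bug: A WHERE condition on the right-hand table after LEFT JOIN drops unmatched parents

Fix: Move the right-table condition into the ON clause so unmatched parents are kept

Corrected query:
SELECT p.name, c.sales FROM authors p LEFT JOIN novels c ON c.author_id = p.id AND c.sales > 60992

Result:
name   | sales
-------+------
Orwell | 68760
Asimov | NULL 
Atwood | NULL 
Austen | 76818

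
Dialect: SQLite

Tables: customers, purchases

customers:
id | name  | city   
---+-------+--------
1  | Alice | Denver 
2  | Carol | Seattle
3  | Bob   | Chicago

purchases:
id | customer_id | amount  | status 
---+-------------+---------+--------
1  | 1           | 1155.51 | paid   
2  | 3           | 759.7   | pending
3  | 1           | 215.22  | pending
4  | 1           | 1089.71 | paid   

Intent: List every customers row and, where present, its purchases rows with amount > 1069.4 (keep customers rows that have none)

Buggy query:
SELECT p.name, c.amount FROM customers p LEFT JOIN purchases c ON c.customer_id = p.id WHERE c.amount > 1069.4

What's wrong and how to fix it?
Bug: Filtering c.amount in WHERE discards the NULL rows produced by LEFT JOIN, turning it into an inner join

Fix: Move the right-table condition into the ON clause so unmatched parents are kept

Corrected query:
SELECT p.name, c.amount FROM customers p LEFT JOIN purchases c ON c.customer_id = p.id AND c.amount > 1069.4

Result:
name  | amount 
------+--------
Alice | 1089.71
Alice | 1155.51
Carol | NULL   
Bob   | NULL   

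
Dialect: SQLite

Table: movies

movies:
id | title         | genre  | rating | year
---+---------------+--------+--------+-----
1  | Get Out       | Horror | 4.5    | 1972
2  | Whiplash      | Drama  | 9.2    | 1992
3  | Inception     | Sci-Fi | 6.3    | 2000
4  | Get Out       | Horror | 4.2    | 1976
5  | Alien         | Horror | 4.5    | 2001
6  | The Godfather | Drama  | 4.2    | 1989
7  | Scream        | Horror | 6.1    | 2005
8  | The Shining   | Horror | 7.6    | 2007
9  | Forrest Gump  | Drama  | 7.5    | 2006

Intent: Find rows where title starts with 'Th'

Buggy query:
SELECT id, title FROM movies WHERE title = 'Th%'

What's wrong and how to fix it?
Bug: '=' compares the literal string including the % character; pattern matching needs LIKE

Fix: Use LIKE for wildcard pattern matching

Corrected query:
SELECT id, title FROM movies WHERE title LIKE 'Th%'

Result:
id | title        
---+--------------
6  | The Godfather
8  | The Shining  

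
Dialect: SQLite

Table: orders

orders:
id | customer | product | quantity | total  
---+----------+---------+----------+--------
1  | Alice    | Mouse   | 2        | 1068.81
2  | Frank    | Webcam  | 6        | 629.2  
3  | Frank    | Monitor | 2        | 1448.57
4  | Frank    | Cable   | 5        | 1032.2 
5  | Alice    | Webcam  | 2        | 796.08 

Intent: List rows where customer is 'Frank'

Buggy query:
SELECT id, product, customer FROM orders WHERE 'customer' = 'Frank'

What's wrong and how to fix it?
Bug: Single quotes denote string literals in SQL; the column name is being compared as a constant string

Fix: Reference the column as customer without single quotes

Corrected query:
SELECT id, product, customer FROM orders WHERE customer = 'Frank'

Result:
id | product | customer
---+---------+---------
2  | Webcam  | Frank   
3  | Monitor | Frank   
4  | Cable   | Frank   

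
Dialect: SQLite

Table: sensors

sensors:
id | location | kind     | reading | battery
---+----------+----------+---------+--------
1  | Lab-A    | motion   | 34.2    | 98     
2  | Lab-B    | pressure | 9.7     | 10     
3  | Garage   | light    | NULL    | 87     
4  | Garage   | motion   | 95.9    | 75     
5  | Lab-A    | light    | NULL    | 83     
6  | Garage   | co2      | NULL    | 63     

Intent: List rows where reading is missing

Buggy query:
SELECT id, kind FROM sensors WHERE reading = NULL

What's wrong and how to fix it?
Bug: Comparing to NULL with '=' never matches; NULL = NULL is unknown, not true

Fix: Use IS NULL to test for NULL

Corrected query:
SELECT id, kind FROM sensors WHERE reading IS NULL

Result:
id | kind 
---+------
3  | light
5  | light
6  | co2  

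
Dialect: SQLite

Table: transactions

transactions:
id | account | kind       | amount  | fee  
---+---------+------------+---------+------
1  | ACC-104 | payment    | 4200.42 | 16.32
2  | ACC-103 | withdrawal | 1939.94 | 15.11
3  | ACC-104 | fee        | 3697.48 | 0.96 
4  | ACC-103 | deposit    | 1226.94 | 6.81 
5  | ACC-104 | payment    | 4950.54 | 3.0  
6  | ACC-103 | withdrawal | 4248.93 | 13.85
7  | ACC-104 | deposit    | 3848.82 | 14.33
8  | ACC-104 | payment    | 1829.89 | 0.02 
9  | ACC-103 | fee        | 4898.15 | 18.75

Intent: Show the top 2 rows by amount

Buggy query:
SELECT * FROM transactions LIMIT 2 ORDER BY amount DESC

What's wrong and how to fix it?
Bug: LIMIT must come after ORDER BY

Fix: Sort with ORDER BY, then apply LIMIT

Corrected query:
SELECT * FROM transactions ORDER BY amount DESC LIMIT 2

Result:
id | account | kind    | amount  | fee  
---+---------+---------+---------+------
5  | ACC-104 | payment | 4950.54 | 3    
9  | ACC-103 | fee     | 4898.15 | 18.75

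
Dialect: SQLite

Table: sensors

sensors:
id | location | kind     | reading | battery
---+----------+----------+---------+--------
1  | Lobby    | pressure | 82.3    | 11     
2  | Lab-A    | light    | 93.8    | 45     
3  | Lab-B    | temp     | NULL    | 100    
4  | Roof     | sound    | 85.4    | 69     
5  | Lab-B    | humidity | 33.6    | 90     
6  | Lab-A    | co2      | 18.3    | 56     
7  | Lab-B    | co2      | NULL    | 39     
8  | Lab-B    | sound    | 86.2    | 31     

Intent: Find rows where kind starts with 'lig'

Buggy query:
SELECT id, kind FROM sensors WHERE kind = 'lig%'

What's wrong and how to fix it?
Bug: '=' compares the literal string including the % character; pattern matching needs LIKE

Fix: Use LIKE for wildcard pattern matching

Corrected query:
SELECT id, kind FROM sensors WHERE kind LIKE 'lig%'

Result:
id | kind 
---+------
2  | light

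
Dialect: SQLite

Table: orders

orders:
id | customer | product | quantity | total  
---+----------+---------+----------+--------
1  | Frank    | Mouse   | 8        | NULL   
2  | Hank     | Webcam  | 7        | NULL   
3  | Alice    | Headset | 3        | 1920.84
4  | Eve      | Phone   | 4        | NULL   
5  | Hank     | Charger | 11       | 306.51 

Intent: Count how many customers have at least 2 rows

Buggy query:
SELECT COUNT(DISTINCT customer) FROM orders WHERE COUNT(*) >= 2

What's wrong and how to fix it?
Bug: COUNT(*) cannot appear in WHERE; the per-group count doesn't exist yet

Fix: Use a subquery that GROUPs and filters with HAVING, then count its rows

Corrected query:
SELECT COUNT(*) FROM (SELECT customer FROM orders GROUP BY customer HAVING COUNT(*) >= 2)

Result:
COUNT(*)
--------
1       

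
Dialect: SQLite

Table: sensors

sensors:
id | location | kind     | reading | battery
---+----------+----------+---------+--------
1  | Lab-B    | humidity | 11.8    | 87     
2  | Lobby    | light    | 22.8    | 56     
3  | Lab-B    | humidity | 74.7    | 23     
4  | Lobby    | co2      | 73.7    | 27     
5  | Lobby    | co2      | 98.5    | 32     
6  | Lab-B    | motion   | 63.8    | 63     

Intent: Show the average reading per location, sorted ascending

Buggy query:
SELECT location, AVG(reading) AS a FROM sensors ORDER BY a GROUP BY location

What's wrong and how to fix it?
Bug: ORDER BY appears before GROUP BY; SQL clause order requires GROUP BY first

Fix: Move ORDER BY to the end, after GROUP BY

Corrected query:
SELECT location, AVG(reading) AS a FROM sensors GROUP BY location ORDER BY a

Result:
location | a   
---------+-----
Lab-B    | 50.1
Lobby    | 65  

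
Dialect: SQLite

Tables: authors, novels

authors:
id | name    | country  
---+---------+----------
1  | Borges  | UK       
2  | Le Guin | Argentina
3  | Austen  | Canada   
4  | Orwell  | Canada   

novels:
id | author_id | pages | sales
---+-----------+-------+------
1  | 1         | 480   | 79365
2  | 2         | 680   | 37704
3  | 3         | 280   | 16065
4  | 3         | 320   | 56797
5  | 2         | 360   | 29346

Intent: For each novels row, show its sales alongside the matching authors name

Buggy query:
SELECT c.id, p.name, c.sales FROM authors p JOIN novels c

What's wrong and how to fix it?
Bug: JOIN with no ON clause produces a cartesian product; every novels row pairs with every authors row

Fix: Specify the join condition linking the foreign key to the parent id

Corrected query:
SELECT c.id, p.name, c.sales FROM authors p JOIN novels c ON c.author_id = p.id

Result:
id | name    | sales
---+---------+------
1  | Borges  | 79365
2  | Le Guin | 37704
3  | Austen  | 16065
4  | Austen  | 56797
5  | Le Guin | 29346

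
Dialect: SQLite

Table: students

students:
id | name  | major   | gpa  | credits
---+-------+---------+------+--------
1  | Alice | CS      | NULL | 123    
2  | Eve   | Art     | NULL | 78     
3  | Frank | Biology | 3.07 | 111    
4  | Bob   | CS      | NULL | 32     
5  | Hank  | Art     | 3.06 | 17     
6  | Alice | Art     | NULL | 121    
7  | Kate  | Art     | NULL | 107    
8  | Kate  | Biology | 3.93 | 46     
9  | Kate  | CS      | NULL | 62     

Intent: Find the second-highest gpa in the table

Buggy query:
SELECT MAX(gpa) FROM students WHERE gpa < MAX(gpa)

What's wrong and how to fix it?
Bug: The inner MAX is an aggregate inside WHERE, which is not allowed

Fix: Compute the overall MAX in a subquery, then take MAX of rows below it

Corrected query:
SELECT MAX(gpa) FROM students WHERE gpa < (SELECT MAX(gpa) FROM students)

Result:
MAX(gpa)
--------
3.07    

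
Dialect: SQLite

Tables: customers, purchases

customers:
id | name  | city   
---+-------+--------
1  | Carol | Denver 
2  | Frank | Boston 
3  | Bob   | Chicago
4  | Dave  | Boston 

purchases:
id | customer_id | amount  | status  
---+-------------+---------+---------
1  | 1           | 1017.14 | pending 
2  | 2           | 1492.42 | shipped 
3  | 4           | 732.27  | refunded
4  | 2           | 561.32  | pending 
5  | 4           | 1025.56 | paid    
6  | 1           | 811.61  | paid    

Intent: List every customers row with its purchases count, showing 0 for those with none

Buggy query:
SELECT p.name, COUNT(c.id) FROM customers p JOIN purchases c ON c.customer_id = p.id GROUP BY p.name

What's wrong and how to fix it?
Bug: An inner join excludes parents with zero children

Fix: Use LEFT JOIN so parents without children still appear (COUNT(c.id) gives 0)

Corrected query:
SELECT p.name, COUNT(c.id) FROM customers p LEFT JOIN purchases c ON c.customer_id = p.id GROUP BY p.name

Result:
name  | COUNT(c.id)
------+------------
Bob   | 0          
Carol | 2          
Dave  | 2          
Frank | 2          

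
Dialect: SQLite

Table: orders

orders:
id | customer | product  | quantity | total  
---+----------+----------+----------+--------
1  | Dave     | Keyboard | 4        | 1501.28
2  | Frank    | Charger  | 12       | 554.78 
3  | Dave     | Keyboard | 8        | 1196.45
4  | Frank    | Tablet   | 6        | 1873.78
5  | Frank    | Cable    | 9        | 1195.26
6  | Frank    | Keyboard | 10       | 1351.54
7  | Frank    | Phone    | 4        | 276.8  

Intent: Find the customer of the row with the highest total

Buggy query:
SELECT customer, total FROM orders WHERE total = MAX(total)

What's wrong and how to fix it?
Bug: MAX(total) is an aggregate and cannot be used directly in WHERE

Fix: Wrap MAX in a scalar subquery so WHERE compares against a single value

Corrected query:
SELECT customer, total FROM orders WHERE total = (SELECT MAX(total) FROM orders)

Result:
customer | total  
---------+--------
Frank    | 1873.78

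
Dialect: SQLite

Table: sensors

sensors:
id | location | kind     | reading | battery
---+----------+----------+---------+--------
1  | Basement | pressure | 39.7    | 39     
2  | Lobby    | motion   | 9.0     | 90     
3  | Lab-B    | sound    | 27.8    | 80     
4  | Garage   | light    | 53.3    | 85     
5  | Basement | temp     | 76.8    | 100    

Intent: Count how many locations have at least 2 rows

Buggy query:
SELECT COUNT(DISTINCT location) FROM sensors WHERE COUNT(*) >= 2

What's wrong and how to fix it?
Bug: COUNT(*) cannot appear in WHERE; the per-group count doesn't exist yet

Fix: Use a subquery that GROUPs and filters with HAVING, then count its rows

Corrected query:
SELECT COUNT(*) FROM (SELECT location FROM sensors GROUP BY location HAVING COUNT(*) >= 2)

Result:
COUNT(*)
--------
1       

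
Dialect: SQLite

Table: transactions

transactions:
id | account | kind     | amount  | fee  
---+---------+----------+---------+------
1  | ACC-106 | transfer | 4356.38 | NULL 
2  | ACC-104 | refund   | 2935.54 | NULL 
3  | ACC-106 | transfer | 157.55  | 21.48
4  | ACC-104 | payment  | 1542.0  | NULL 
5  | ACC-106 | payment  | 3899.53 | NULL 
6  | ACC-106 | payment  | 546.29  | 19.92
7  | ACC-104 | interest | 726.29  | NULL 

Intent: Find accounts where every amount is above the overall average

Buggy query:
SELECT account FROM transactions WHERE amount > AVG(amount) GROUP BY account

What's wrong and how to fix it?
Bug: AVG() is an aggregate; it can't sit directly in WHERE

Fix: Compute the overall average in a scalar subquery and compare each group's MIN against it in HAVING

Corrected query:
SELECT account FROM transactions GROUP BY account HAVING MIN(amount) > (SELECT AVG(amount) FROM transactions)

Result:
(no rows)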